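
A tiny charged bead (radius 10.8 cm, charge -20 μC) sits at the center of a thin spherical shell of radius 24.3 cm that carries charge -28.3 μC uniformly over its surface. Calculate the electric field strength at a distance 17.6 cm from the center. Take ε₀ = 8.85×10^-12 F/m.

Symmetry ⇒ E = E(r) r̂. Gaussian sphere of radius r = 17.6 cm (between the bodies, 10.8 cm < r < 24.3 cm).
Only the inner charge is enclosed; the outer shell contributes nothing inside itself. Q_enc = -20 μC = -2.00×10^-5 C.
Since E is radial and uniform over the Gaussian sphere, Φ = E·4πr² = Q_enc/ε₀.
E = |Q_enc|/(4πε₀r²) = (2.00e-5)/(4π·8.85×10^-12·(0.176)²) = 5.81×10^6 N/C.

|E| ≈ 5.81×10^6 N/C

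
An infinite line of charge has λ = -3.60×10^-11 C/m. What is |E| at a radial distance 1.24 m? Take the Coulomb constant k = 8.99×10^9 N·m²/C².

Take a coaxial cylindrical Gaussian surface of radius r = 1.24 m and length L.
Q_enc = λL, so λ_enc = -3.60×10^-11 C/m.
By Gauss's law (flux through the curved wall only), E·2πrL = λ_enc L/ε₀.
E = 2k|λ_enc|/r = 2(8.99×10^9)(3.60×10^-11)/(1.24) = 0.522 N/C.

|E| ≈ 0.522 N/C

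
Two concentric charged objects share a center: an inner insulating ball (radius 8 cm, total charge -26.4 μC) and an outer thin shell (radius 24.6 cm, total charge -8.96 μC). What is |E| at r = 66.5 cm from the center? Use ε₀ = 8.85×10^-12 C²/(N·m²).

Use a concentric Gaussian sphere at r = 66.5 cm (r > 24.6 cm, enclosing both).
Q_enc = (-26.4 μC) + (-8.96 μC) = -3.536e-5 C.
By Gauss's law, ∮E·dA = E·4πr² = Q_enc/ε₀.
E = |Q_enc|/(4πε₀r²) = (3.536×10^-5)/(4π·8.85×10^-12·(0.665)²) = 7.19e5 N/C.

7.19×10^5 V/m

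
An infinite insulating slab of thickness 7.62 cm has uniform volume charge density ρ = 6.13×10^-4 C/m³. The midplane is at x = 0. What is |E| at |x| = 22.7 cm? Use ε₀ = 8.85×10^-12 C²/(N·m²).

The point |x| = 22.7 cm lies outside the slab (half-thickness 0.0381 m). A symmetric pillbox spanning the full slab encloses Q_enc = ρ·d·A.
Flux = 2EA ⇒ E = |ρ|d/(2ε₀), independent of distance outside.
E = (6.13e-4)(0.0762)/(2·8.85×10^-12) = 2.64×10^6 N/C.

|E| ≈ 2.64×10^6 N/C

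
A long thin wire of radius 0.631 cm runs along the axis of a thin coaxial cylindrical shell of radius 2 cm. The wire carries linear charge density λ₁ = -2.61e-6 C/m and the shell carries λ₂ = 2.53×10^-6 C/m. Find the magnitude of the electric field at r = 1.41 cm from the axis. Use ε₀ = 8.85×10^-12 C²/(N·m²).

E = 3.33×10^6 N/C

Choose a coaxial cylinder of radius r = 1.41 cm (arbitrary length L) as the Gaussian surface (between the conductors, 0.631 cm < r < 2 cm).
The shell at 2 cm lies outside the Gaussian surface, so λ_enc = λ₁ = -2.61×10^-6 C/m.
Applying ∮E·dA = Q_enc/ε₀ with the end caps contributing no flux:
E = |λ_enc|/(2πε₀r) = (2.61×10^-6)/(2π·8.85×10^-12·0.0141) = 3.33×10^6 N/C.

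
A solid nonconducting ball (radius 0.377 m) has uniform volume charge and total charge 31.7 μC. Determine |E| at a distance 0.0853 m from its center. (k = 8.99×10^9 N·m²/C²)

Symmetry ⇒ E = E(r) r̂. Gaussian sphere of radius r = 0.0853 m (r < R).
For a uniform sphere the enclosed fraction is (r/R)³, so Q_enc = (31.7 μC)(0.0853/0.377)³ = 3.672×10^-7 C.
By Gauss's law, ∮E·dA = E·4πr² = Q_enc/ε₀.
E = k|Q_enc|/r² = (8.99×10^9)(3.672×10^-7)/(0.0853)² = 4.54×10^5 N/C.

|E| = 4.54e5 N/C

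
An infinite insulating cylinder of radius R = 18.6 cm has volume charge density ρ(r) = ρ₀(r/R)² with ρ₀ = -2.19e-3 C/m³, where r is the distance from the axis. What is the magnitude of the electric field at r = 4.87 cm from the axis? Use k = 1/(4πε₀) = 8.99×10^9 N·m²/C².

By cylindrical symmetry E is radial; use a coaxial Gaussian cylinder of radius 4.87 cm and length L (r < R).
Integrating ρ over the cross-section to radius r: λ_enc = (2πρ₀/R²) ∫₀^r r'^3 dr' = 2πρ₀ r^4/(4·R²) = -5.593×10^-7 C/m.
Since E is radial and uniform over the curved surface, Φ = E·2πrL = Q_enc/ε₀ = λ_enc L/ε₀.
E = 2k|λ_enc|/r = 2(8.99×10^9)(5.593×10^-7)/(0.0487) = 2.06×10^5 N/C.

2.06e5 N/C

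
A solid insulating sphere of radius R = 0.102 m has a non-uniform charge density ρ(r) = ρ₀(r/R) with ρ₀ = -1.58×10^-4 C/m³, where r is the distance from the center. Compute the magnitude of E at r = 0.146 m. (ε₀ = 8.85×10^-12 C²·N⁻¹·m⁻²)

|E| = 2.22e5 V/m

Use a concentric Gaussian sphere at r = 0.146 m (r > R, all charge enclosed).
Q_enc = 4π ∫₀^R ρ₀(r'/R)^1 r'² dr' = 4πρ₀R³/4 = -5.268×10^-7 C.
Applying ∮E·dA = Q_enc/ε₀ with Φ = E(4πr²):
E = |Q_enc|/(4πε₀r²) = (5.268×10^-7)/(4π·8.85×10^-12·(0.146)²) = 2.22×10^5 N/C.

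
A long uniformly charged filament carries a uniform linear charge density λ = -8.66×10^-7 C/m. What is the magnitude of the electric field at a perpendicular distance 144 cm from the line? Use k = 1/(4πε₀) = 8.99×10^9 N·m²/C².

Coaxial Gaussian cylinder, radius r = 144 cm, length L.
Q_enc = λL, so λ_enc = -8.66×10^-7 C/m.
By Gauss's law (flux through the curved wall only), E·2πrL = λ_enc L/ε₀.
E = 2k|λ_enc|/r = 2(8.99×10^9)(8.66e-7)/(1.44) = 1.08×10^4 N/C.

1.08e4 N/C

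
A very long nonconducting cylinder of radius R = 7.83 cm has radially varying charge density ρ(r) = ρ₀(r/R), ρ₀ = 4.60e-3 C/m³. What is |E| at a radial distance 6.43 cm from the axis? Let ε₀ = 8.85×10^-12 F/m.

9.15e6 N/C

Take a coaxial cylindrical Gaussian surface of radius r = 6.43 cm and length L (r < R).
λ_enc = ∫₀^r ρ(r')·2πr' dr' = (2πρ₀/R)·r^3/3 = 3.271×10^-5 C/m.
Since E is radial and uniform over the curved surface, Φ = E·2πrL = Q_enc/ε₀ = λ_enc L/ε₀.
E = |λ_enc|/(2πε₀r) = (3.271×10^-5)/(2π·8.85×10^-12·0.0643) = 9.15×10^6 N/C.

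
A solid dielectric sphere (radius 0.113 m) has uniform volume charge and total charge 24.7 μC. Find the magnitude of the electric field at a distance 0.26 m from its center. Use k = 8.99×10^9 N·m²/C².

Take a concentric spherical Gaussian surface of radius r = 0.26 m (r > R, so the entire charge is enclosed).
Q_enc = 24.7 μC = 2.47×10^-5 C.
Applying ∮E·dA = Q_enc/ε₀ with Φ = E(4πr²):
E = k|Q_enc|/r² = (8.99×10^9)(2.47×10^-5)/(0.26)² = 3.28×10^6 N/C.

3.28×10^6 N/C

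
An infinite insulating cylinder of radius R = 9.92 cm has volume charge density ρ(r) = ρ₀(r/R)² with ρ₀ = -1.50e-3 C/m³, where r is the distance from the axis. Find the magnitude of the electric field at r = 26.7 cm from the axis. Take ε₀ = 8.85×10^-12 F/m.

E ≈ 1.56e6 V/m

Choose a coaxial cylinder of radius r = 26.7 cm (arbitrary length L) as the Gaussian surface (r > R, full charge per length enclosed).
λ_enc = 2π ∫₀^R ρ₀(r'/R)^2 r' dr' = 2πρ₀R²/4 = -2.319e-5 C/m.
Applying ∮E·dA = Q_enc/ε₀ with the end caps contributing no flux:
E = |λ_enc|/(2πε₀r) = (2.319e-5)/(2π·8.85×10^-12·0.267) = 1.56×10^6 N/C.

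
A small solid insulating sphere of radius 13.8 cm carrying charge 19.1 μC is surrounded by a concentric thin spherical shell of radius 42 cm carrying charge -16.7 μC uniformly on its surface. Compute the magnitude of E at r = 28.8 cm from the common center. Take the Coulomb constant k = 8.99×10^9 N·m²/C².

E = 2.07e6 N/C

Symmetry ⇒ E = E(r) r̂. Gaussian sphere of radius r = 28.8 cm (between the bodies, 13.8 cm < r < 42 cm).
Only the inner charge is enclosed; the outer shell contributes nothing inside itself. Q_enc = 19.1 μC = 1.91×10^-5 C.
Since E is radial and uniform over the Gaussian sphere, Φ = E·4πr² = Q_enc/ε₀.
E = k|Q_enc|/r² = (8.99×10^9)(1.91×10^-5)/(0.288)² = 2.07×10^6 N/C.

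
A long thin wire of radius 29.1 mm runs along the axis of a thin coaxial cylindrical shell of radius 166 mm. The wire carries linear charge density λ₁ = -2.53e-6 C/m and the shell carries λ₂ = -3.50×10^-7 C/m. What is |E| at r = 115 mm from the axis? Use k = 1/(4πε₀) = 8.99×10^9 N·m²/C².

3.96e5 V/m

Choose a coaxial cylinder of radius r = 115 mm (arbitrary length L) as the Gaussian surface (between the conductors, 29.1 mm < r < 166 mm).
Only the inner wire is enclosed; the outer shell contributes nothing inside itself. λ_enc = λ₁ = -2.53e-6 C/m.
By Gauss's law (flux through the curved wall only), E·2πrL = λ_enc L/ε₀.
E = 2k|λ_enc|/r = 2(8.99×10^9)(2.53e-6)/(0.115) = 3.96e5 N/C.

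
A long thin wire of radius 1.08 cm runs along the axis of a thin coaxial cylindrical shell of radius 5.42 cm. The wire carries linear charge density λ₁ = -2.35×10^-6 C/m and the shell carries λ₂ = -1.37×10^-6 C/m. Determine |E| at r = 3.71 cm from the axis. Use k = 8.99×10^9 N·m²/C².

Take a coaxial cylindrical Gaussian surface of radius r = 3.71 cm and length L (between the conductors, 1.08 cm < r < 5.42 cm).
The shell at 5.42 cm lies outside the Gaussian surface, so λ_enc = λ₁ = -2.35×10^-6 C/m.
Since E is radial and uniform over the curved surface, Φ = E·2πrL = Q_enc/ε₀ = λ_enc L/ε₀.
E = 2k|λ_enc|/r = 2(8.99×10^9)(2.35×10^-6)/(0.0371) = 1.14e6 N/C.

|E| ≈ 1.14e6 V/m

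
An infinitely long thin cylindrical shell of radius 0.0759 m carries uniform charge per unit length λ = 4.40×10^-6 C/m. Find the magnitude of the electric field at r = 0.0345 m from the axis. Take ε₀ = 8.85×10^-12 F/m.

Choose a coaxial cylinder of radius r = 0.0345 m (arbitrary length L) as the Gaussian surface (r < 0.0759 m, inside the shell).
No charge is enclosed, so Gauss's law gives E·2πrL = 0 ⇒ E = 0.

E = 0 (no enclosed charge)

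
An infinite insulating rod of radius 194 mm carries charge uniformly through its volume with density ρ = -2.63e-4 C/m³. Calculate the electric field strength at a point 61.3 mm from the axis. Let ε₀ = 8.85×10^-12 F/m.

|E| ≈ 9.11×10^5 V/m

Choose a coaxial cylinder of radius r = 61.3 mm (arbitrary length L) as the Gaussian surface (r < R).
Enclosed charge per unit length: λ_enc = ρ·πr² = (-2.63×10^-4)π(0.0613)² = -3.105×10^-6 C/m.
Applying ∮E·dA = Q_enc/ε₀ with the end caps contributing no flux:
E = |λ_enc|/(2πε₀r) = (3.105×10^-6)/(2π·8.85×10^-12·0.0613) = 9.11×10^5 N/C.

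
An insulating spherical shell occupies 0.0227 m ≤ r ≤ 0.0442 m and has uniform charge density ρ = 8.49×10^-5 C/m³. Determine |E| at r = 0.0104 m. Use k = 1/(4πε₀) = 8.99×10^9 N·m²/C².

Symmetry ⇒ E = E(r) r̂. Gaussian sphere of radius r = 0.0104 m (r < 0.0227 m, inside the empty cavity).
Q_enc = 0 (all charge lies at larger r); Gauss's law gives E = 0.

E = 0 (no enclosed charge)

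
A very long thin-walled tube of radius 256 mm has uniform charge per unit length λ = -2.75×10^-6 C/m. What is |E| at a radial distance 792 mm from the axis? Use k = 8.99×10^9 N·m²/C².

By cylindrical symmetry E is radial; use a coaxial Gaussian cylinder of radius 792 mm and length L (r > 256 mm).
The full line charge is enclosed: λ_enc = -2.75×10^-6 C/m.
Applying ∮E·dA = Q_enc/ε₀ with the end caps contributing no flux:
E = 2k|λ_enc|/r = 2(8.99×10^9)(2.75×10^-6)/(0.792) = 6.24×10^4 N/C.

6.24e4 N/C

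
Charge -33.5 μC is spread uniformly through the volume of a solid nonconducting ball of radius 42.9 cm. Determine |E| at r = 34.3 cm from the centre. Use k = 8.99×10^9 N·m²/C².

|E| ≈ 1.31×10^6 V/m

Take a concentric spherical Gaussian surface of radius r = 34.3 cm (r < R).
For a uniform sphere the enclosed fraction is (r/R)³, so Q_enc = (-33.5 μC)(0.343/0.429)³ = -1.712×10^-5 C.
Since E is radial and uniform over the Gaussian sphere, Φ = E·4πr² = Q_enc/ε₀.
E = k|Q_enc|/r² = (8.99×10^9)(1.712×10^-5)/(0.343)² = 1.31×10^6 N/C.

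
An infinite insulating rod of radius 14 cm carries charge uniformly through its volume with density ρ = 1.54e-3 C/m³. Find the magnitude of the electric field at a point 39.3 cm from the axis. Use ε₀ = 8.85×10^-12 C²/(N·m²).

E = 4.34×10^6 N/C

Take a coaxial cylindrical Gaussian surface of radius r = 39.3 cm and length L (r > 14 cm, full cross-section enclosed).
λ_enc = ρ·πR² = (1.54×10^-3)π(0.14)² = 9.483×10^-5 C/m.
Applying ∮E·dA = Q_enc/ε₀ with the end caps contributing no flux:
E = |λ_enc|/(2πε₀r) = (9.483e-5)/(2π·8.85×10^-12·0.393) = 4.34×10^6 N/C.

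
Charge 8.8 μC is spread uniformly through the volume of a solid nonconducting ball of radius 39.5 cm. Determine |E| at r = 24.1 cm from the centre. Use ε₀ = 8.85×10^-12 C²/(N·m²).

E ≈ 3.09×10^5 N/C

Use a concentric Gaussian sphere at r = 24.1 cm (r < R).
For a uniform sphere the enclosed fraction is (r/R)³, so Q_enc = (8.8 μC)(0.241/0.395)³ = 1.999×10^-6 C.
Applying ∮E·dA = Q_enc/ε₀ with Φ = E(4πr²):
E = |Q_enc|/(4πε₀r²) = (1.999×10^-6)/(4π·8.85×10^-12·(0.241)²) = 3.09×10^5 N/C.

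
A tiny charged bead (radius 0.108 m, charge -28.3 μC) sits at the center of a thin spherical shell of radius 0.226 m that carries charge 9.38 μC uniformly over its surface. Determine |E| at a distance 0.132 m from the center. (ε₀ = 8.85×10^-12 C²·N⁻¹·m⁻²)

E = 1.46e7 N/C

Symmetry ⇒ E = E(r) r̂. Gaussian sphere of radius r = 0.132 m (between the bodies, 0.108 m < r < 0.226 m).
Only the inner charge is enclosed; the outer shell contributes nothing inside itself. Q_enc = -28.3 μC = -2.83×10^-5 C.
Gauss's law: E·4πr² = Q_enc/ε₀.
E = |Q_enc|/(4πε₀r²) = (2.83×10^-5)/(4π·8.85×10^-12·(0.132)²) = 1.46×10^7 N/C.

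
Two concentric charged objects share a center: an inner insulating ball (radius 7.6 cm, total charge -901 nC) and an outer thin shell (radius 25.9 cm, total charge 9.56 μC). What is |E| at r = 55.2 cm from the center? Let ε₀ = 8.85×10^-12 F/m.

|E| ≈ 2.56×10^5 N/C

By spherical symmetry E is radial; choose a Gaussian sphere of radius r = 55.2 cm (r > 25.9 cm, enclosing both).
Q_enc = (-901 nC) + (9.56 μC) = 8.659×10^-6 C.
Applying ∮E·dA = Q_enc/ε₀ with Φ = E(4πr²):
E = |Q_enc|/(4πε₀r²) = (8.659×10^-6)/(4π·8.85×10^-12·(0.552)²) = 2.56e5 N/C.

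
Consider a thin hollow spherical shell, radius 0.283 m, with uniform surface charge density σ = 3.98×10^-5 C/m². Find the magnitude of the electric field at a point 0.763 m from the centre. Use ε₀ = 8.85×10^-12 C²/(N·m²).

By spherical symmetry E is radial; choose a Gaussian sphere of radius r = 0.763 m (r > 0.283 m).
The entire shell is enclosed: Q_enc = σ·4πR² = (3.98×10^-5)·4π·(0.283)² = 4.006e-5 C.
Since E is radial and uniform over the Gaussian sphere, Φ = E·4πr² = Q_enc/ε₀.
E = |Q_enc|/(4πε₀r²) = (4.006e-5)/(4π·8.85×10^-12·(0.763)²) = 6.19×10^5 N/C.

6.19×10^5 N/C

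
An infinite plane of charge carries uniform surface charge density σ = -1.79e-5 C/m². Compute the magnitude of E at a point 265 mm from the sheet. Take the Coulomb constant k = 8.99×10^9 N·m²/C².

|E| ≈ 1.01e6 N/C

Choose a cylindrical pillbox piercing the sheet, end faces (area A) parallel to it.
Only the two end caps contribute flux: Φ = 2EA. With Q_enc = σA, Gauss's law gives E = |σ|/(2ε₀).
E = 2πk|σ| = 2π(8.99×10^9)(1.79×10^-5) = 1.01e6 N/C.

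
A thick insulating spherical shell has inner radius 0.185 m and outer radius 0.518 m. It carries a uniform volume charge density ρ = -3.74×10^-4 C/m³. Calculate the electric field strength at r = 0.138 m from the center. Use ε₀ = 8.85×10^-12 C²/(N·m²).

E = 0 (no enclosed charge)

By spherical symmetry E is radial; choose a Gaussian sphere of radius r = 0.138 m (r < 0.185 m, inside the empty cavity).
No charge is enclosed, so by Gauss's law E·4πr² = 0 ⇒ E = 0.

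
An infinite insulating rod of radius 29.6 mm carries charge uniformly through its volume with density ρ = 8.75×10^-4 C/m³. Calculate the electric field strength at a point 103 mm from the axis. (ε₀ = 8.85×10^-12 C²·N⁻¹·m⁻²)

Choose a coaxial cylinder of radius r = 103 mm (arbitrary length L) as the Gaussian surface (r > 29.6 mm, full cross-section enclosed).
λ_enc = ρ·πR² = (8.75e-4)π(0.0296)² = 2.408×10^-6 C/m.
By Gauss's law (flux through the curved wall only), E·2πrL = λ_enc L/ε₀.
E = |λ_enc|/(2πε₀r) = (2.408×10^-6)/(2π·8.85×10^-12·0.103) = 4.21×10^5 N/C.

4.21×10^5 N/C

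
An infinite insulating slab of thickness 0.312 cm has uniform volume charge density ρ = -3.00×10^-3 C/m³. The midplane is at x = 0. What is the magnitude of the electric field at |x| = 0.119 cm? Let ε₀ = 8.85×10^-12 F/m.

By symmetry E is perpendicular to the slab. A Gaussian pillbox from −0.119 cm to +0.119 cm (face area A) lies entirely within the slab.
Q_enc = ρ·(2x)·A and flux = 2EA, so 2EA = 2ρxA/ε₀ ⇒ E = |ρ|x/ε₀.
E = (3.00×10^-3)(0.00119)/(8.85×10^-12) = 4.03e5 N/C.

|E| ≈ 4.03×10^5 N/C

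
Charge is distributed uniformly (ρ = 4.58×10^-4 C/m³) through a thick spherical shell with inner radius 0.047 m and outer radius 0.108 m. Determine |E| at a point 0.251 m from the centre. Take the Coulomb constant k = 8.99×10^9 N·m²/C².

Symmetry ⇒ E = E(r) r̂. Gaussian sphere of radius r = 0.251 m (r > 0.108 m, enclosing the whole shell).
Q_enc = ρ·(4π/3)(b³ − a³) = (4.58×10^-4)·(4π/3)·((0.108)³ − (0.047)³) = 2.218e-6 C.
Since E is radial and uniform over the Gaussian sphere, Φ = E·4πr² = Q_enc/ε₀.
E = k|Q_enc|/r² = (8.99×10^9)(2.218×10^-6)/(0.251)² = 3.16×10^5 N/C.

|E| ≈ 3.16e5 V/m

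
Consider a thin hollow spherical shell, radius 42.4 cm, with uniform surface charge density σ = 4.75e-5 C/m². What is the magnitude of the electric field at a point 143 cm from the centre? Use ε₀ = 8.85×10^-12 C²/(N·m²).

Use a concentric Gaussian sphere at r = 143 cm (r > 42.4 cm).
The entire shell is enclosed: Q_enc = σ·4πR² = (4.75×10^-5)·4π·(0.424)² = 1.073×10^-4 C.
Applying ∮E·dA = Q_enc/ε₀ with Φ = E(4πr²):
E = |Q_enc|/(4πε₀r²) = (1.073×10^-4)/(4π·8.85×10^-12·(1.43)²) = 4.72×10^5 N/C.

E = 4.72×10^5 N/C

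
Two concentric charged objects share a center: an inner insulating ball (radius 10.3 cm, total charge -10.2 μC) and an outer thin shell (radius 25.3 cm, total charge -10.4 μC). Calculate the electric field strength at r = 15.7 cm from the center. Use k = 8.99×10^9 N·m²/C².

E ≈ 3.72×10^6 N/C

Take a concentric spherical Gaussian surface of radius r = 15.7 cm (between the bodies, 10.3 cm < r < 25.3 cm).
Only the inner charge is enclosed; the outer shell contributes nothing inside itself. Q_enc = -10.2 μC = -1.02×10^-5 C.
Gauss's law: E·4πr² = Q_enc/ε₀.
E = k|Q_enc|/r² = (8.99×10^9)(1.02e-5)/(0.157)² = 3.72×10^6 N/C.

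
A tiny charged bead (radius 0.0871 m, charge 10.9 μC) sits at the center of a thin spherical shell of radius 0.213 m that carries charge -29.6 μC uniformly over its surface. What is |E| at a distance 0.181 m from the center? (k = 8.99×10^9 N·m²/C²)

Use a concentric Gaussian sphere at r = 0.181 m (between the bodies, 0.0871 m < r < 0.213 m).
The shell at 0.213 m lies outside the Gaussian surface, so Q_enc = 10.9 μC = 1.09×10^-5 C.
Since E is radial and uniform over the Gaussian sphere, Φ = E·4πr² = Q_enc/ε₀.
E = k|Q_enc|/r² = (8.99×10^9)(1.09×10^-5)/(0.181)² = 2.99×10^6 N/C.

E = 2.99×10^6 V/m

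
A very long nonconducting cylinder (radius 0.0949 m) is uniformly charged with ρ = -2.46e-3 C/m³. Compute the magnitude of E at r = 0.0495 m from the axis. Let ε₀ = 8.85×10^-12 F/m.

Take a coaxial cylindrical Gaussian surface of radius r = 0.0495 m and length L (r < R).
Charge inside radius r per length L is ρ·πr²·L, so λ_enc = ρπr² = -1.894×10^-5 C/m.
Gauss's law: E·2πrL = λ_enc L/ε₀.
E = |λ_enc|/(2πε₀r) = (1.894e-5)/(2π·8.85×10^-12·0.0495) = 6.88×10^6 N/C.

6.88×10^6 V/m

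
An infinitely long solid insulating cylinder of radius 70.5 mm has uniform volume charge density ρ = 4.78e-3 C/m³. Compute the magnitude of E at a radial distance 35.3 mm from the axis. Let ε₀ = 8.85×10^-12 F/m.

E ≈ 9.53×10^6 N/C

Take a coaxial cylindrical Gaussian surface of radius r = 35.3 mm and length L (r < R).
Enclosed charge per unit length: λ_enc = ρ·πr² = (4.78×10^-3)π(0.0353)² = 1.871×10^-5 C/m.
Since E is radial and uniform over the curved surface, Φ = E·2πrL = Q_enc/ε₀ = λ_enc L/ε₀.
E = |λ_enc|/(2πε₀r) = (1.871×10^-5)/(2π·8.85×10^-12·0.0353) = 9.53×10^6 N/C.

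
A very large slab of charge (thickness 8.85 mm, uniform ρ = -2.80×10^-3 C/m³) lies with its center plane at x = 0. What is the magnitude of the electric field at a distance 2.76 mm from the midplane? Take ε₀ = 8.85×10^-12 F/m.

E = 8.73×10^5 V/m

By symmetry E is perpendicular to the slab. A Gaussian pillbox from −2.76 mm to +2.76 mm (face area A) lies entirely within the slab.
Q_enc = ρ·(2x)·A and flux = 2EA, so 2EA = 2ρxA/ε₀ ⇒ E = |ρ|x/ε₀.
E = (2.80×10^-3)(0.00276)/(8.85×10^-12) = 8.73×10^5 N/C.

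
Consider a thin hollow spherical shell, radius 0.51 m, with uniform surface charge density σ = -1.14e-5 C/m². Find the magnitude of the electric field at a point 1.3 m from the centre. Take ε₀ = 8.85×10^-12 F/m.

E = 1.98×10^5 N/C

Use a concentric Gaussian sphere at r = 1.3 m (r > 0.51 m).
The entire shell is enclosed: Q_enc = σ·4πR² = (-1.14×10^-5)·4π·(0.51)² = -3.726e-5 C.
By Gauss's law, ∮E·dA = E·4πr² = Q_enc/ε₀.
E = |Q_enc|/(4πε₀r²) = (3.726e-5)/(4π·8.85×10^-12·(1.3)²) = 1.98×10^5 N/C.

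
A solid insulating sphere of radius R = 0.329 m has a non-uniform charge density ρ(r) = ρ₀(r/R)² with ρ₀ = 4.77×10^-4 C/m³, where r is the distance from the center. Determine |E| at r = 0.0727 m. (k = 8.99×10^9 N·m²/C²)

E ≈ 3.83e4 N/C

Use a concentric Gaussian sphere at r = 0.0727 m (r < R).
Integrate the density: Q_enc = 4π ∫₀^r ρ₀(r'/R)^2 r'² dr' = 4πρ₀ r^5/(5·R²) = 2.249e-8 C.
Since E is radial and uniform over the Gaussian sphere, Φ = E·4πr² = Q_enc/ε₀.
E = k|Q_enc|/r² = (8.99×10^9)(2.249×10^-8)/(0.0727)² = 3.83e4 N/C.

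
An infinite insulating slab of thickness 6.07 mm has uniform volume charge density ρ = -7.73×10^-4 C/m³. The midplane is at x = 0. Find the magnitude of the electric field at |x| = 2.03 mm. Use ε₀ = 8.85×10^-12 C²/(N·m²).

By symmetry E is perpendicular to the slab. A Gaussian pillbox from −2.03 mm to +2.03 mm (face area A) lies entirely within the slab.
Q_enc = ρ·(2x)·A and flux = 2EA, so 2EA = 2ρxA/ε₀ ⇒ E = |ρ|x/ε₀.
E = (7.73e-4)(0.00203)/(8.85×10^-12) = 1.77×10^5 N/C.

|E| = 1.77×10^5 N/C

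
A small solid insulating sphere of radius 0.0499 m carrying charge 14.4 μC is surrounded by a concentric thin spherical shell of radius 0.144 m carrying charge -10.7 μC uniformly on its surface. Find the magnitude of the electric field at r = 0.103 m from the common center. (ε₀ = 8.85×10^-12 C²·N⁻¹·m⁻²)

|E| = 1.22×10^7 N/C

Take a concentric spherical Gaussian surface of radius r = 0.103 m (between the bodies, 0.0499 m < r < 0.144 m).
The shell at 0.144 m lies outside the Gaussian surface, so Q_enc = 14.4 μC = 1.44×10^-5 C.
Applying ∮E·dA = Q_enc/ε₀ with Φ = E(4πr²):
E = |Q_enc|/(4πε₀r²) = (1.44×10^-5)/(4π·8.85×10^-12·(0.103)²) = 1.22e7 N/C.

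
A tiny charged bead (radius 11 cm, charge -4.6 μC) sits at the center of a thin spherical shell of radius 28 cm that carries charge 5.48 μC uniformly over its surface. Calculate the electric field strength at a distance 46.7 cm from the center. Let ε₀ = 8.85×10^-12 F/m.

Use a concentric Gaussian sphere at r = 46.7 cm (r > 28 cm, enclosing both).
Q_enc = (-4.6 μC) + (5.48 μC) = 8.80×10^-7 C.
Applying ∮E·dA = Q_enc/ε₀ with Φ = E(4πr²):
E = |Q_enc|/(4πε₀r²) = (8.80×10^-7)/(4π·8.85×10^-12·(0.467)²) = 3.63×10^4 N/C.

3.63×10^4 N/C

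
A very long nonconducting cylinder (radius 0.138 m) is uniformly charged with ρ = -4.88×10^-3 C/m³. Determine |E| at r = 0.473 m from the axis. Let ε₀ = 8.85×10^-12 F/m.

Take a coaxial cylindrical Gaussian surface of radius r = 0.473 m and length L (r > 0.138 m, full cross-section enclosed).
λ_enc = ρ·πR² = (-4.88×10^-3)π(0.138)² = -2.92×10^-4 C/m.
Since E is radial and uniform over the curved surface, Φ = E·2πrL = Q_enc/ε₀ = λ_enc L/ε₀.
E = |λ_enc|/(2πε₀r) = (2.92e-4)/(2π·8.85×10^-12·0.473) = 1.11e7 N/C.

1.11e7 V/m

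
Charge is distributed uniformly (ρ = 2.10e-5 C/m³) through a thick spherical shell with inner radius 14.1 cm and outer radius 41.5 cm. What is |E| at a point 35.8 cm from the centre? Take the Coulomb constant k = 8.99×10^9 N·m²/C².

Use a concentric Gaussian sphere at r = 35.8 cm (within the shell material, 14.1 cm < r < 41.5 cm).
Enclosed charge is the volume from a to r: Q_enc = (4π/3)ρ(r³ − a³) = 3.789×10^-6 C.
Since E is radial and uniform over the Gaussian sphere, Φ = E·4πr² = Q_enc/ε₀.
E = k|Q_enc|/r² = (8.99×10^9)(3.789e-6)/(0.358)² = 2.66×10^5 N/C.

E = 2.66×10^5 V/m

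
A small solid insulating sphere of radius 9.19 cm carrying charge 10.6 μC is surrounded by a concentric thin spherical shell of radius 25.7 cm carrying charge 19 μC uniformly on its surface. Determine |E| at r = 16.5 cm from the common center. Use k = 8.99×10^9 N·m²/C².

Take a concentric spherical Gaussian surface of radius r = 16.5 cm (between the bodies, 9.19 cm < r < 25.7 cm).
The shell at 25.7 cm lies outside the Gaussian surface, so Q_enc = 10.6 μC = 1.06×10^-5 C.
Since E is radial and uniform over the Gaussian sphere, Φ = E·4πr² = Q_enc/ε₀.
E = k|Q_enc|/r² = (8.99×10^9)(1.06×10^-5)/(0.165)² = 3.50×10^6 N/C.

E ≈ 3.50e6 N/C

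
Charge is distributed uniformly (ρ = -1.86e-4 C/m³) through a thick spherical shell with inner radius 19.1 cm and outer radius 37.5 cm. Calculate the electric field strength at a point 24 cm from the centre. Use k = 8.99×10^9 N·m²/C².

Use a concentric Gaussian sphere at r = 24 cm (within the shell material, 19.1 cm < r < 37.5 cm).
Only the shell between 19.1 cm and r is enclosed: Q_enc = ρ·(4π/3)(r³ − a³) = (-1.86e-4)·(4π/3)·((0.24)³ − (0.191)³) = -5.342×10^-6 C.
Since E is radial and uniform over the Gaussian sphere, Φ = E·4πr² = Q_enc/ε₀.
E = k|Q_enc|/r² = (8.99×10^9)(5.342×10^-6)/(0.24)² = 8.34×10^5 N/C.

|E| = 8.34e5 V/m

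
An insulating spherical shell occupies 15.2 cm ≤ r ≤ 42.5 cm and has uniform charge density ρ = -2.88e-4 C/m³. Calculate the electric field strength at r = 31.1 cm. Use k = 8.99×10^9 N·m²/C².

Symmetry ⇒ E = E(r) r̂. Gaussian sphere of radius r = 31.1 cm (within the shell material, 15.2 cm < r < 42.5 cm).
Enclosed charge is the volume from a to r: Q_enc = (4π/3)ρ(r³ − a³) = -3.205e-5 C.
Applying ∮E·dA = Q_enc/ε₀ with Φ = E(4πr²):
E = k|Q_enc|/r² = (8.99×10^9)(3.205×10^-5)/(0.311)² = 2.98×10^6 N/C.

|E| ≈ 2.98e6 V/m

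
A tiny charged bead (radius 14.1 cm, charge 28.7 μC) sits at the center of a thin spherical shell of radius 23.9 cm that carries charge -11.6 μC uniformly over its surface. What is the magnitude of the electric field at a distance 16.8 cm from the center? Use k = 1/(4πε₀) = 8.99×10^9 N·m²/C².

|E| = 9.14e6 N/C

Use a concentric Gaussian sphere at r = 16.8 cm (between the bodies, 14.1 cm < r < 23.9 cm).
The shell at 23.9 cm lies outside the Gaussian surface, so Q_enc = 28.7 μC = 2.87×10^-5 C.
By Gauss's law, ∮E·dA = E·4πr² = Q_enc/ε₀.
E = k|Q_enc|/r² = (8.99×10^9)(2.87×10^-5)/(0.168)² = 9.14e6 N/C.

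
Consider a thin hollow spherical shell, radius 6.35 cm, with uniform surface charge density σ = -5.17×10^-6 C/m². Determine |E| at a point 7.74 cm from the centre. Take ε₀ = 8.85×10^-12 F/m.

Use a concentric Gaussian sphere at r = 7.74 cm (r > 6.35 cm).
The entire shell is enclosed: Q_enc = σ·4πR² = (-5.17×10^-6)·4π·(0.0635)² = -2.62e-7 C.
Since E is radial and uniform over the Gaussian sphere, Φ = E·4πr² = Q_enc/ε₀.
E = |Q_enc|/(4πε₀r²) = (2.62e-7)/(4π·8.85×10^-12·(0.0774)²) = 3.93×10^5 N/C.

|E| = 3.93e5 N/C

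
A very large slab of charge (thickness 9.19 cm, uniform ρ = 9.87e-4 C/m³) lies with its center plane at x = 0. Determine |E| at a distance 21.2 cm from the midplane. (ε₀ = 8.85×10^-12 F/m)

The point |x| = 21.2 cm lies outside the slab (half-thickness 0.04595 m). A symmetric pillbox spanning the full slab encloses Q_enc = ρ·d·A.
Flux = 2EA ⇒ E = |ρ|d/(2ε₀), independent of distance outside.
E = (9.87×10^-4)(0.0919)/(2·8.85×10^-12) = 5.12×10^6 N/C.

|E| ≈ 5.12×10^6 N/C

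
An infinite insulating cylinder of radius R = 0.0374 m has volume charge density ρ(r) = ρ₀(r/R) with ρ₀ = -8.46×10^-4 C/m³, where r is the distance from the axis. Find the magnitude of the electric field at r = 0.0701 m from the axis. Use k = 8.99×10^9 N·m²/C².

|E| = 6.36×10^5 N/C

Coaxial Gaussian cylinder, radius r = 0.0701 m, length L (r > R, full charge per length enclosed).
λ_enc = 2π ∫₀^R ρ₀(r'/R)^1 r' dr' = 2πρ₀R²/3 = -2.478×10^-6 C/m.
Gauss's law: E·2πrL = λ_enc L/ε₀.
E = 2k|λ_enc|/r = 2(8.99×10^9)(2.478×10^-6)/(0.0701) = 6.36×10^5 N/C.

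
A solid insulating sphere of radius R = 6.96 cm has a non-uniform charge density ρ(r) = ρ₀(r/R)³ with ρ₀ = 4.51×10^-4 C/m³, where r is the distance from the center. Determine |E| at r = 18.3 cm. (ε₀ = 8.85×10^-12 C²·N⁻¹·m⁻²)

By spherical symmetry E is radial; choose a Gaussian sphere of radius r = 18.3 cm (r > R, all charge enclosed).
Q_enc = 4π ∫₀^R ρ₀(r'/R)^3 r'² dr' = 4πρ₀R³/6 = 3.185×10^-7 C.
By Gauss's law, ∮E·dA = E·4πr² = Q_enc/ε₀.
E = |Q_enc|/(4πε₀r²) = (3.185×10^-7)/(4π·8.85×10^-12·(0.183)²) = 8.55×10^4 N/C.

|E| ≈ 8.55×10^4 N/C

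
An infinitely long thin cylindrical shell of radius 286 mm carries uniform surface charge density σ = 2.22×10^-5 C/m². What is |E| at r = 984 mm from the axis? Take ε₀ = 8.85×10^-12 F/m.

Coaxial Gaussian cylinder, radius r = 984 mm, length L (r > 286 mm).
The whole shell is enclosed: λ_enc = σ·2πR = (2.22×10^-5)·2π·(0.286) = 3.989×10^-5 C/m.
Since E is radial and uniform over the curved surface, Φ = E·2πrL = Q_enc/ε₀ = λ_enc L/ε₀.
E = |λ_enc|/(2πε₀r) = (3.989e-5)/(2π·8.85×10^-12·0.984) = 7.29×10^5 N/C.

E = 7.29×10^5 N/C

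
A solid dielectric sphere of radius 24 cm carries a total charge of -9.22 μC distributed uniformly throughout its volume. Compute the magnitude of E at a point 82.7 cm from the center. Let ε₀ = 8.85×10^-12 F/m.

|E| = 1.21×10^5 N/C

Use a concentric Gaussian sphere at r = 82.7 cm (r > R, so the entire charge is enclosed).
Q_enc = -9.22 μC = -9.22×10^-6 C.
Since E is radial and uniform over the Gaussian sphere, Φ = E·4πr² = Q_enc/ε₀.
E = |Q_enc|/(4πε₀r²) = (9.22×10^-6)/(4π·8.85×10^-12·(0.827)²) = 1.21e5 N/C.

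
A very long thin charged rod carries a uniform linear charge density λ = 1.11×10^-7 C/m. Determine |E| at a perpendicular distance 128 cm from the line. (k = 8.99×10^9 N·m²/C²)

Take a coaxial cylindrical Gaussian surface of radius r = 128 cm and length L.
Q_enc = λL, so λ_enc = 1.11×10^-7 C/m.
Since E is radial and uniform over the curved surface, Φ = E·2πrL = Q_enc/ε₀ = λ_enc L/ε₀.
E = 2k|λ_enc|/r = 2(8.99×10^9)(1.11×10^-7)/(1.28) = 1.56×10^3 N/C.

|E| = 1.56×10^3 N/C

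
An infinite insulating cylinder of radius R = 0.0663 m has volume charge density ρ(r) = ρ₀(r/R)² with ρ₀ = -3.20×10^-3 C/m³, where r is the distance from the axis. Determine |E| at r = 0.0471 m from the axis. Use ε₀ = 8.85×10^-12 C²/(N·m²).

E = 2.15e6 N/C

Take a coaxial cylindrical Gaussian surface of radius r = 0.0471 m and length L (r < R).
λ_enc = ∫₀^r ρ(r')·2πr' dr' = (2πρ₀/R²)·r^4/4 = -5.628×10^-6 C/m.
Since E is radial and uniform over the curved surface, Φ = E·2πrL = Q_enc/ε₀ = λ_enc L/ε₀.
E = |λ_enc|/(2πε₀r) = (5.628×10^-6)/(2π·8.85×10^-12·0.0471) = 2.15e6 N/C.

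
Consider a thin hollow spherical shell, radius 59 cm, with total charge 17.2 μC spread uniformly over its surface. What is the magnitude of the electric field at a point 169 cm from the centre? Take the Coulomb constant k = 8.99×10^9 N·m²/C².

Use a concentric Gaussian sphere at r = 169 cm (r > 59 cm).
The entire shell is enclosed: Q_enc = 1.72×10^-5 C.
By Gauss's law, ∮E·dA = E·4πr² = Q_enc/ε₀.
E = k|Q_enc|/r² = (8.99×10^9)(1.72e-5)/(1.69)² = 5.41×10^4 N/C.

E ≈ 5.41e4 N/C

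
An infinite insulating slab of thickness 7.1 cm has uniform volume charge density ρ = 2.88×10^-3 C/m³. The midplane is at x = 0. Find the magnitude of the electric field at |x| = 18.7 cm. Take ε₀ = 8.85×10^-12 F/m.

|E| ≈ 1.16e7 N/C

The point |x| = 18.7 cm lies outside the slab (half-thickness 0.0355 m). A symmetric pillbox spanning the full slab encloses Q_enc = ρ·d·A.
Flux = 2EA ⇒ E = |ρ|d/(2ε₀), independent of distance outside.
E = (2.88e-3)(0.071)/(2·8.85×10^-12) = 1.16e7 N/C.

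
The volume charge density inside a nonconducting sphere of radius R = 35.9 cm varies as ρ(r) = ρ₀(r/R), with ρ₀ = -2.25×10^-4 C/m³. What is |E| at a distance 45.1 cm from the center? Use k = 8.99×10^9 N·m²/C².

Symmetry ⇒ E = E(r) r̂. Gaussian sphere of radius r = 45.1 cm (r > R, all charge enclosed).
Q_enc = 4π ∫₀^R ρ₀(r'/R)^1 r'² dr' = 4πρ₀R³/4 = -3.271×10^-5 C.
Applying ∮E·dA = Q_enc/ε₀ with Φ = E(4πr²):
E = k|Q_enc|/r² = (8.99×10^9)(3.271×10^-5)/(0.451)² = 1.45×10^6 N/C.

E ≈ 1.45×10^6 N/C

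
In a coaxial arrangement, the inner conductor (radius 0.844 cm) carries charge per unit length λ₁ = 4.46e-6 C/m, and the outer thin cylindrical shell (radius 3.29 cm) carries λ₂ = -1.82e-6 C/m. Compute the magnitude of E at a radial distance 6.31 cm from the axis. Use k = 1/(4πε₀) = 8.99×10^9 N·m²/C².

By cylindrical symmetry E is radial; use a coaxial Gaussian cylinder of radius 6.31 cm and length L (r > 3.29 cm, enclosing both).
λ_enc = λ₁ + λ₂ = (4.46e-6) + (-1.82×10^-6) = 2.64e-6 C/m.
Applying ∮E·dA = Q_enc/ε₀ with the end caps contributing no flux:
E = 2k|λ_enc|/r = 2(8.99×10^9)(2.64×10^-6)/(0.0631) = 7.52e5 N/C.

|E| = 7.52×10^5 N/C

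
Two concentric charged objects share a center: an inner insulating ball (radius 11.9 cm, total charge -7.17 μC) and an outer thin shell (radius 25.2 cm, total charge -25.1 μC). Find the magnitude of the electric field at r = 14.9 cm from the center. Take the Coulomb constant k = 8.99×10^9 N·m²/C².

By spherical symmetry E is radial; choose a Gaussian sphere of radius r = 14.9 cm (between the bodies, 11.9 cm < r < 25.2 cm).
Only the inner charge is enclosed; the outer shell contributes nothing inside itself. Q_enc = -7.17 μC = -7.17×10^-6 C.
By Gauss's law, ∮E·dA = E·4πr² = Q_enc/ε₀.
E = k|Q_enc|/r² = (8.99×10^9)(7.17e-6)/(0.149)² = 2.90e6 N/C.

2.90×10^6 N/C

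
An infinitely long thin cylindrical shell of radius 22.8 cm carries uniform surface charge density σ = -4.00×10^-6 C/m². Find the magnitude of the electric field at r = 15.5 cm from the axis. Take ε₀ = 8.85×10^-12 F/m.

|E| = 0 N/C

By cylindrical symmetry E is radial; use a coaxial Gaussian cylinder of radius 15.5 cm and length L (r < 22.8 cm, inside the shell).
No charge is enclosed, so Gauss's law gives E·2πrL = 0 ⇒ E = 0.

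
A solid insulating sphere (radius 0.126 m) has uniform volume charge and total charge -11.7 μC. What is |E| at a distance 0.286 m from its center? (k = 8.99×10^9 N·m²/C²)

Use a concentric Gaussian sphere at r = 0.286 m (r > R, so the entire charge is enclosed).
Q_enc = -11.7 μC = -1.17×10^-5 C.
Gauss's law: E·4πr² = Q_enc/ε₀.
E = k|Q_enc|/r² = (8.99×10^9)(1.17×10^-5)/(0.286)² = 1.29×10^6 N/C.

1.29×10^6 N/C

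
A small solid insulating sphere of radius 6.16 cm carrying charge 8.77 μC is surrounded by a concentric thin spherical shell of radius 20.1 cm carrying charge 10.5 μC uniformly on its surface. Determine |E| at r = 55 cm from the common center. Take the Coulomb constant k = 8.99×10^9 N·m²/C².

By spherical symmetry E is radial; choose a Gaussian sphere of radius r = 55 cm (r > 20.1 cm, enclosing both).
Q_enc = (8.77 μC) + (10.5 μC) = 1.927×10^-5 C.
Since E is radial and uniform over the Gaussian sphere, Φ = E·4πr² = Q_enc/ε₀.
E = k|Q_enc|/r² = (8.99×10^9)(1.927×10^-5)/(0.55)² = 5.73e5 N/C.

|E| ≈ 5.73e5 N/C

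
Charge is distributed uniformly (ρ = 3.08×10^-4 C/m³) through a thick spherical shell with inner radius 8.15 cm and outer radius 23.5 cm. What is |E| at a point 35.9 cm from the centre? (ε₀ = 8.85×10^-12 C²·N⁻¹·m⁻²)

E = 1.12×10^6 V/m

By spherical symmetry E is radial; choose a Gaussian sphere of radius r = 35.9 cm (r > 23.5 cm, enclosing the whole shell).
Q_enc = ρ·(4π/3)(b³ − a³) = (3.08×10^-4)·(4π/3)·((0.235)³ − (0.0815)³) = 1.604×10^-5 C.
Applying ∮E·dA = Q_enc/ε₀ with Φ = E(4πr²):
E = |Q_enc|/(4πε₀r²) = (1.604×10^-5)/(4π·8.85×10^-12·(0.359)²) = 1.12e6 N/C.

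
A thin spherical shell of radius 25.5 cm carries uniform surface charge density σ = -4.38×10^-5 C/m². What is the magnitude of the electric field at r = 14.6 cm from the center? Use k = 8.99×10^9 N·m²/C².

|E| = 0 N/C

Symmetry ⇒ E = E(r) r̂. Gaussian sphere of radius r = 14.6 cm (inside the shell, r < 25.5 cm).
All the charge is outside the Gaussian surface: Q_enc = 0, hence E = 0 everywhere inside the shell.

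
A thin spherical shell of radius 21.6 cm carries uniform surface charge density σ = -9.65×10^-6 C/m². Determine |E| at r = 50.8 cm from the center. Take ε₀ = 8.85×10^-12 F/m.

Take a concentric spherical Gaussian surface of radius r = 50.8 cm (r > 21.6 cm).
The entire shell is enclosed: Q_enc = σ·4πR² = (-9.65×10^-6)·4π·(0.216)² = -5.658e-6 C.
By Gauss's law, ∮E·dA = E·4πr² = Q_enc/ε₀.
E = |Q_enc|/(4πε₀r²) = (5.658×10^-6)/(4π·8.85×10^-12·(0.508)²) = 1.97×10^5 N/C.

E ≈ 1.97e5 N/C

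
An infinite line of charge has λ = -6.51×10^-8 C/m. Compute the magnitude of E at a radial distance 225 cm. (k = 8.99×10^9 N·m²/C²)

|E| ≈ 520 N/C

Take a coaxial cylindrical Gaussian surface of radius r = 225 cm and length L.
Q_enc = λL, so λ_enc = -6.51×10^-8 C/m.
Since E is radial and uniform over the curved surface, Φ = E·2πrL = Q_enc/ε₀ = λ_enc L/ε₀.
E = 2k|λ_enc|/r = 2(8.99×10^9)(6.51×10^-8)/(2.25) = 520 N/C.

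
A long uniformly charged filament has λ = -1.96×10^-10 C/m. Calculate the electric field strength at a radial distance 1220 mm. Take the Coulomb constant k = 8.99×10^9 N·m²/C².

|E| = 2.89 N/C

Take a coaxial cylindrical Gaussian surface of radius r = 1220 mm and length L.
Q_enc = λL, so λ_enc = -1.96×10^-10 C/m.
By Gauss's law (flux through the curved wall only), E·2πrL = λ_enc L/ε₀.
E = 2k|λ_enc|/r = 2(8.99×10^9)(1.96e-10)/(1.22) = 2.89 N/C.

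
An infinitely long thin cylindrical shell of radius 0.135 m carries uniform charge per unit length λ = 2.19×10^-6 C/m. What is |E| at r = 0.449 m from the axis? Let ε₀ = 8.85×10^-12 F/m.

By cylindrical symmetry E is radial; use a coaxial Gaussian cylinder of radius 0.449 m and length L (r > 0.135 m).
The full line charge is enclosed: λ_enc = 2.19e-6 C/m.
By Gauss's law (flux through the curved wall only), E·2πrL = λ_enc L/ε₀.
E = |λ_enc|/(2πε₀r) = (2.19e-6)/(2π·8.85×10^-12·0.449) = 8.77×10^4 N/C.

|E| = 8.77×10^4 N/C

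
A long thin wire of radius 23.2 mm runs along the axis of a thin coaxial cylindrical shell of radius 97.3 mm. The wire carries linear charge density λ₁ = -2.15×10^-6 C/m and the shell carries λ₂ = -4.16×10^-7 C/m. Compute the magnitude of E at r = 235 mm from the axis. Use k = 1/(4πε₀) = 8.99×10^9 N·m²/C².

1.96e5 N/C

By cylindrical symmetry E is radial; use a coaxial Gaussian cylinder of radius 235 mm and length L (r > 97.3 mm, enclosing both).
λ_enc = λ₁ + λ₂ = (-2.15×10^-6) + (-4.16×10^-7) = -2.566×10^-6 C/m.
Since E is radial and uniform over the curved surface, Φ = E·2πrL = Q_enc/ε₀ = λ_enc L/ε₀.
E = 2k|λ_enc|/r = 2(8.99×10^9)(2.566×10^-6)/(0.235) = 1.96e5 N/C.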